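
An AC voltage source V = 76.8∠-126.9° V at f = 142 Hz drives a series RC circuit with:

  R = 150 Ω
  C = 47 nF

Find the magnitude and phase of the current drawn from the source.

Step 1 — Angular frequency: ω = 2π·f = 2π·142 = 892.2 rad/s.
Step 2 — Component impedances:
  R: Z = R = 150 Ω
  C: Z = 1/(jωC) = -j/(ω·C) = 0 - j2.385e+04 Ω
Step 3 — Series combination: Z_total = R + C = 150 - j2.385e+04 Ω = 2.385e+04∠-89.6° Ω.
Step 4 — Source phasor: V = 76.8∠-126.9° V = -46.11 - j61.42 V.
Step 5 — Ohm's law: I = V / Z_total = (-46.11 - j61.42) / (150 - j2.385e+04) = 0.002563 - j0.00195 A.
Step 6 — Convert to polar: |I| = 0.00322 A, ∠I = -37.3°.

I = 0.00322∠-37.3° A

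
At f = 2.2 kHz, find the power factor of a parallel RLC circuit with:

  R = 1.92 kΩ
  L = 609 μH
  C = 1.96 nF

Step 1 — Angular frequency: ω = 2π·f = 2π·2200 = 1.382e+04 rad/s.
Step 2 — Component impedances:
  R: Z = R = 1920 Ω
  L: Z = jωL = j·1.382e+04·0.000609 = 0 + j8.418 Ω
  C: Z = 1/(jωC) = -j/(ω·C) = 0 - j3.691e+04 Ω
Step 3 — Parallel combination: 1/Z_total = 1/R + 1/L + 1/C; Z_total = 0.03693 + j8.42 Ω = 8.42∠89.7° Ω.
Step 4 — Power factor: PF = cos(φ) = Re(Z)/|Z| = 0.036926/8.4201 = 0.004385.
Step 5 — Type: Im(Z) = 8.42 ⇒ lagging (phase φ = 89.7°).

PF = 0.004385 (lagging, φ = 89.7°)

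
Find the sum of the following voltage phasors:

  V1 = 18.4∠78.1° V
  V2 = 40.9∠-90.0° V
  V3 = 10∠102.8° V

Step 1 — Convert each phasor to rectangular form:
  V1 = 18.4·(cos(78.1°) + j·sin(78.1°)) = 3.794 + j18 V
  V2 = 40.9·(cos(-90.0°) + j·sin(-90.0°)) = 0 - j40.9 V
  V3 = 10·(cos(102.8°) + j·sin(102.8°)) = -2.215 + j9.751 V
Step 2 — Sum components: V_total = 1.579 - j13.14 V.
Step 3 — Convert to polar: |V_total| = 13.24 V, ∠V_total = -83.2°.

V_total = 13.24∠-83.2° V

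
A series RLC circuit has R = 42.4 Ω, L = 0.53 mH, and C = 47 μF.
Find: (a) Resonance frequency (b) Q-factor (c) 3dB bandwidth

Step 1 — Resonance condition Im(Z)=0 gives ω₀ = 1/√(LC).
Step 2 — ω₀ = 1/√(0.00053·4.7e-05) = 6336 rad/s.
Step 3 — f₀ = ω₀/(2π) = 1008 Hz.
Step 4 — Series Q: Q = ω₀L/R = 6336·0.00053/42.4 = 0.0792.
Step 5 — 3dB bandwidth: Δω = ω₀/Q = 8e+04 rad/s; BW = Δω/(2π) = 1.273e+04 Hz.

(a) f₀ = 1008 Hz  (b) Q = 0.0792  (c) BW = 1.273e+04 Hz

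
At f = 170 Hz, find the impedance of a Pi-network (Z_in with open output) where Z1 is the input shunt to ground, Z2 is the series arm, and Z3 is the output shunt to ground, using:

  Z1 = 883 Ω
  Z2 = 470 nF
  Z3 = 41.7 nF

Step 1 — Angular frequency: ω = 2π·f = 2π·170 = 1068 rad/s.
Step 2 — Component impedances:
  Z1: Z = R = 883 Ω
  Z2: Z = 1/(jωC) = -j/(ω·C) = 0 - j1992 Ω
  Z3: Z = 1/(jωC) = -j/(ω·C) = 0 - j2.245e+04 Ω
Step 3 — With open output, the series arm Z2 and the output shunt Z3 appear in series to ground: Z2 + Z3 = 0 - j2.444e+04 Ω.
Step 4 — Parallel with input shunt Z1: Z_in = Z1 || (Z2 + Z3) = 881.8 - j31.86 Ω = 882.4∠-2.1° Ω.

Z = 881.8 - j31.86 Ω = 882.4∠-2.1° Ω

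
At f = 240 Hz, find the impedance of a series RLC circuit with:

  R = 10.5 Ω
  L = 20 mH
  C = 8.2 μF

Step 1 — Angular frequency: ω = 2π·f = 2π·240 = 1508 rad/s.
Step 2 — Component impedances:
  R: Z = R = 10.5 Ω
  L: Z = jωL = j·1508·0.02 = 0 + j30.16 Ω
  C: Z = 1/(jωC) = -j/(ω·C) = 0 - j80.87 Ω
Step 3 — Series combination: Z_total = R + L + C = 10.5 - j50.71 Ω = 51.79∠-78.3° Ω.

Z = 10.5 - j50.71 Ω = 51.79∠-78.3° Ω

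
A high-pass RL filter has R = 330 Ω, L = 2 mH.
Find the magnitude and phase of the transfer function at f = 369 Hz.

Step 1 — Angular frequency: ω = 2π·369 = 2318 rad/s.
Step 2 — Transfer function: H(jω) = jωL/(R + jωL).
Step 3 — Numerator jωL = j·4.637; denominator R + jωL = 330 + j4.637.
Step 4 — H = 0.0001974 + j0.01405.
Step 5 — Magnitude: |H| = 0.01405 (-37.0 dB); phase: φ = 89.2°.

|H| = 0.01405 (-37.0 dB), φ = 89.2°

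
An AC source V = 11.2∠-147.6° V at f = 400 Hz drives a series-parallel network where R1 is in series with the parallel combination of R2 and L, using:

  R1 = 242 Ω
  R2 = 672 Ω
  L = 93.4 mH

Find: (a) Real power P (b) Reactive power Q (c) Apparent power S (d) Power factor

Step 1 — Angular frequency: ω = 2π·f = 2π·400 = 2513 rad/s.
Step 2 — Component impedances:
  R1: Z = R = 242 Ω
  R2: Z = R = 672 Ω
  L: Z = jωL = j·2513·0.0934 = 0 + j234.7 Ω
Step 3 — Parallel branch: R2 || L = 1/(1/R2 + 1/L) = 73.08 + j209.2 Ω.
Step 4 — Series with R1: Z_total = R1 + (R2 || L) = 315.1 + j209.2 Ω = 378.2∠33.6° Ω.
Step 5 — Source phasor: V = 11.2∠-147.6° V = -9.456 - j6.001 V.
Step 6 — Current: I = V / Z = -0.02961 + j0.0006118 A = 0.02961∠178.8° A.
Step 7 — Complex power: S = V·I* = 0.2763 + j0.1835 VA.
Step 8 — Real power: P = Re(S) = 0.2763 W.
Step 9 — Reactive power: Q = Im(S) = 0.1835 VAR.
Step 10 — Apparent power: |S| = 0.3317 VA.
Step 11 — Power factor: PF = P/|S| = 0.8331 (lagging).

(a) P = 0.2763 W  (b) Q = 0.1835 VAR  (c) S = 0.3317 VA  (d) PF = 0.8331 (lagging)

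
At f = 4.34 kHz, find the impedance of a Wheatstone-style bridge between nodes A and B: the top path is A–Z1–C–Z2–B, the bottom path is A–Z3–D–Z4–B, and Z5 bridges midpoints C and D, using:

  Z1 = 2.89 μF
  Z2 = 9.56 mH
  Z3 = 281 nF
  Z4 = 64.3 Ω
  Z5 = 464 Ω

Step 1 — Angular frequency: ω = 2π·f = 2π·4340 = 2.727e+04 rad/s.
Step 2 — Component impedances:
  Z1: Z = 1/(jωC) = -j/(ω·C) = 0 - j12.69 Ω
  Z2: Z = jωL = j·2.727e+04·0.00956 = 0 + j260.7 Ω
  Z3: Z = 1/(jωC) = -j/(ω·C) = 0 - j130.5 Ω
  Z4: Z = R = 64.3 Ω
  Z5: Z = R = 464 Ω
Step 3 — Bridge requires nodal analysis (the Z5 bridge couples midpoints C and D, so the two paths cannot be reduced to a simple series/parallel combination). Setting node B to ground and injecting 1 A at node A, the 3-node admittance system at A, C, D solves to V_A = Z_AB = 225.2 - j48.21 Ω = 230.3∠-12.1° Ω.

Z = 225.2 - j48.21 Ω = 230.3∠-12.1° Ω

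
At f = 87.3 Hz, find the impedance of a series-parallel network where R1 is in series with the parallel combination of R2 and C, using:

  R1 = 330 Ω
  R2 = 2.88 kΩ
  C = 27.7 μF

Step 1 — Angular frequency: ω = 2π·f = 2π·87.3 = 548.5 rad/s.
Step 2 — Component impedances:
  R1: Z = R = 330 Ω
  R2: Z = R = 2880 Ω
  C: Z = 1/(jωC) = -j/(ω·C) = 0 - j65.82 Ω
Step 3 — Parallel branch: R2 || C = 1/(1/R2 + 1/C) = 1.503 - j65.78 Ω.
Step 4 — Series with R1: Z_total = R1 + (R2 || C) = 331.5 - j65.78 Ω = 338∠-11.2° Ω.

Z = 331.5 - j65.78 Ω = 338∠-11.2° Ω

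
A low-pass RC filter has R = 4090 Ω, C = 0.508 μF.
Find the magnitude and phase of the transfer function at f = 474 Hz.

Step 1 — Angular frequency: ω = 2π·474 = 2978 rad/s.
Step 2 — Transfer function: H(jω) = 1/(1 + jωRC).
Step 3 — Denominator: 1 + jωRC = 1 + j·2978·4090·5.08e-07 = 1 + j6.188.
Step 4 — H = 0.02545 - j0.1575.
Step 5 — Magnitude: |H| = 0.1595 (-15.9 dB); phase: φ = -80.8°.

|H| = 0.1595 (-15.9 dB), φ = -80.8°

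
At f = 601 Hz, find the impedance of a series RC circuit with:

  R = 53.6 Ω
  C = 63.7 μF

Step 1 — Angular frequency: ω = 2π·f = 2π·601 = 3776 rad/s.
Step 2 — Component impedances:
  R: Z = R = 53.6 Ω
  C: Z = 1/(jωC) = -j/(ω·C) = 0 - j4.157 Ω
Step 3 — Series combination: Z_total = R + C = 53.6 - j4.157 Ω = 53.76∠-4.4° Ω.

Z = 53.6 - j4.157 Ω = 53.76∠-4.4° Ω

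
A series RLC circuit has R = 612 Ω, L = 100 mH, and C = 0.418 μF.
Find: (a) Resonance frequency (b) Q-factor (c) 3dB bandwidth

Step 1 — Resonance: ω₀ = 1/√(LC) = 1/√(0.1·4.18e-07) = 4891 rad/s.
Step 2 — f₀ = ω₀/(2π) = 778.5 Hz.
Step 3 — Series Q: Q = ω₀L/R = 4891·0.1/612 = 0.7992.
Step 4 — Bandwidth: Δω = ω₀/Q = 6120 rad/s; BW = Δω/(2π) = 974 Hz.

(a) f₀ = 778.5 Hz  (b) Q = 0.7992  (c) BW = 974 Hz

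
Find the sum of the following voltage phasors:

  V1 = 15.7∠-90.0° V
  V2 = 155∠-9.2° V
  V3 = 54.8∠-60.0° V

Step 1 — Convert each phasor to rectangular form:
  V1 = 15.7·(cos(-90.0°) + j·sin(-90.0°)) = 0 - j15.7 V
  V2 = 155·(cos(-9.2°) + j·sin(-9.2°)) = 153 - j24.78 V
  V3 = 54.8·(cos(-60.0°) + j·sin(-60.0°)) = 27.4 - j47.46 V
Step 2 — Sum components: V_total = 180.4 - j87.94 V.
Step 3 — Convert to polar: |V_total| = 200.7 V, ∠V_total = -26.0°.

V_total = 200.7∠-26.0° V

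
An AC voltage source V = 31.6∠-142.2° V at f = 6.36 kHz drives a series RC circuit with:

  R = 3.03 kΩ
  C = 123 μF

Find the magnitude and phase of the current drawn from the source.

Step 1 — Angular frequency: ω = 2π·f = 2π·6360 = 3.996e+04 rad/s.
Step 2 — Component impedances:
  R: Z = R = 3030 Ω
  C: Z = 1/(jωC) = -j/(ω·C) = 0 - j0.2035 Ω
Step 3 — Series combination: Z_total = R + C = 3030 - j0.2035 Ω = 3030∠-0.0° Ω.
Step 4 — Source phasor: V = 31.6∠-142.2° V = -24.97 - j19.37 V.
Step 5 — Ohm's law: I = V / Z_total = (-24.97 - j19.37) / (3030 - j0.2035) = -0.00824 - j0.006393 A.
Step 6 — Convert to polar: |I| = 0.01043 A, ∠I = -142.2°.

I = 0.01043∠-142.2° A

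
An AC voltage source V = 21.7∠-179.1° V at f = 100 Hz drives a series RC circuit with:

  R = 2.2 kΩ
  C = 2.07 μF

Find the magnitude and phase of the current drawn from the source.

Step 1 — Angular frequency: ω = 2π·f = 2π·100 = 628.3 rad/s.
Step 2 — Component impedances:
  R: Z = R = 2200 Ω
  C: Z = 1/(jωC) = -j/(ω·C) = 0 - j768.9 Ω
Step 3 — Series combination: Z_total = R + C = 2200 - j768.9 Ω = 2330∠-19.3° Ω.
Step 4 — Source phasor: V = 21.7∠-179.1° V = -21.7 - j0.3408 V.
Step 5 — Ohm's law: I = V / Z_total = (-21.7 - j0.3408) / (2200 - j768.9) = -0.008741 - j0.00321 A.
Step 6 — Convert to polar: |I| = 0.009311 A, ∠I = -159.8°.

I = 0.009311∠-159.8° A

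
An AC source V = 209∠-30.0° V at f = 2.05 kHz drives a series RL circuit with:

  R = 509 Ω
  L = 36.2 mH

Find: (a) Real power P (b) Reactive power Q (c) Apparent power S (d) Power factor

Step 1 — Angular frequency: ω = 2π·f = 2π·2050 = 1.288e+04 rad/s.
Step 2 — Component impedances:
  R: Z = R = 509 Ω
  L: Z = jωL = j·1.288e+04·0.0362 = 0 + j466.3 Ω
Step 3 — Series combination: Z_total = R + L = 509 + j466.3 Ω = 690.3∠42.5° Ω.
Step 4 — Source phasor: V = 209∠-30.0° V = 181 - j104.5 V.
Step 5 — Current: I = V / Z = 0.09109 - j0.2887 A = 0.3028∠-72.5° A.
Step 6 — Complex power: S = V·I* = 46.66 + j42.74 VA.
Step 7 — Real power: P = Re(S) = 46.66 W.
Step 8 — Reactive power: Q = Im(S) = 42.74 VAR.
Step 9 — Apparent power: |S| = 63.28 VA.
Step 10 — Power factor: PF = P/|S| = 0.7374 (lagging).

(a) P = 46.66 W  (b) Q = 42.74 VAR  (c) S = 63.28 VA  (d) PF = 0.7374 (lagging)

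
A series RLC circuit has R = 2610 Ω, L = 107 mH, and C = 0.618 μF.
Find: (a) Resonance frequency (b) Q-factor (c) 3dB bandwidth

Step 1 — Resonance: ω₀ = 1/√(LC) = 1/√(0.107·6.18e-07) = 3889 rad/s.
Step 2 — f₀ = ω₀/(2π) = 618.9 Hz.
Step 3 — Series Q: Q = ω₀L/R = 3889·0.107/2610 = 0.1594.
Step 4 — Bandwidth: Δω = ω₀/Q = 2.439e+04 rad/s; BW = Δω/(2π) = 3882 Hz.

(a) f₀ = 618.9 Hz  (b) Q = 0.1594  (c) BW = 3882 Hz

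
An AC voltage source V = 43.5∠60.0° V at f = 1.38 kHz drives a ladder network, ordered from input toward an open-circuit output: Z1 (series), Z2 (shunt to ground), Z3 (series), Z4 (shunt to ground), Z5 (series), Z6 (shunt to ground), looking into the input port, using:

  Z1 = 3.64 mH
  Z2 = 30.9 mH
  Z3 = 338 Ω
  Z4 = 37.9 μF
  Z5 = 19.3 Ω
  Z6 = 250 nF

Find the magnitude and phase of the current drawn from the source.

Step 1 — Angular frequency: ω = 2π·f = 2π·1380 = 8671 rad/s.
Step 2 — Component impedances:
  Z1: Z = jωL = j·8671·0.00364 = 0 + j31.56 Ω
  Z2: Z = jωL = j·8671·0.0309 = 0 + j267.9 Ω
  Z3: Z = R = 338 Ω
  Z4: Z = 1/(jωC) = -j/(ω·C) = 0 - j3.043 Ω
  Z5: Z = R = 19.3 Ω
  Z6: Z = 1/(jωC) = -j/(ω·C) = 0 - j461.3 Ω
Step 3 — Ladder network (open output): work backward from the far end, alternating series and parallel combinations. Z_in = 131.6 + j196.4 Ω = 236.4∠56.2° Ω.
Step 4 — Source phasor: V = 43.5∠60.0° V = 21.75 + j37.67 V.
Step 5 — Ohm's law: I = V / Z_total = (21.75 + j37.67) / (131.6 + j196.4) = 0.1836 + j0.01226 A.
Step 6 — Convert to polar: |I| = 0.184 A, ∠I = 3.8°.

I = 0.184∠3.8° A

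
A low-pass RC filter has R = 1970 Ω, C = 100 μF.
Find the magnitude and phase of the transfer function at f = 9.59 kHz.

Step 1 — Angular frequency: ω = 2π·9590 = 6.026e+04 rad/s.
Step 2 — Transfer function: H(jω) = 1/(1 + jωRC).
Step 3 — Denominator: 1 + jωRC = 1 + j·6.026e+04·1970·0.0001 = 1 + j1.187e+04.
Step 4 — H = 7.097e-09 - j8.424e-05.
Step 5 — Magnitude: |H| = 8.424e-05 (-81.5 dB); phase: φ = -90.0°.

|H| = 8.424e-05 (-81.5 dB), φ = -90.0°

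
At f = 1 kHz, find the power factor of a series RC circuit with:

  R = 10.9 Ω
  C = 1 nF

Step 1 — Angular frequency: ω = 2π·f = 2π·1000 = 6283 rad/s.
Step 2 — Component impedances:
  R: Z = R = 10.9 Ω
  C: Z = 1/(jωC) = -j/(ω·C) = 0 - j1.592e+05 Ω
Step 3 — Series combination: Z_total = R + C = 10.9 - j1.592e+05 Ω = 1.592e+05∠-90.0° Ω.
Step 4 — Power factor: PF = cos(φ) = Re(Z)/|Z| = 10.9/1.5915e+05 = 6.849e-05.
Step 5 — Type: Im(Z) = -1.592e+05 ⇒ leading (phase φ = -90.0°).

PF = 6.849e-05 (leading, φ = -90.0°)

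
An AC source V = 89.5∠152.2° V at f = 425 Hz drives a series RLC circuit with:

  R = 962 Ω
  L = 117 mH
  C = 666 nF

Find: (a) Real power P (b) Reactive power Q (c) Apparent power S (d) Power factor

Step 1 — Angular frequency: ω = 2π·f = 2π·425 = 2670 rad/s.
Step 2 — Component impedances:
  R: Z = R = 962 Ω
  L: Z = jωL = j·2670·0.117 = 0 + j312.4 Ω
  C: Z = 1/(jωC) = -j/(ω·C) = 0 - j562.3 Ω
Step 3 — Series combination: Z_total = R + L + C = 962 - j249.9 Ω = 993.9∠-14.6° Ω.
Step 4 — Source phasor: V = 89.5∠152.2° V = -79.17 + j41.74 V.
Step 5 — Current: I = V / Z = -0.08765 + j0.02062 A = 0.09005∠166.8° A.
Step 6 — Complex power: S = V·I* = 7.8 - j2.026 VA.
Step 7 — Real power: P = Re(S) = 7.8 W.
Step 8 — Reactive power: Q = Im(S) = -2.026 VAR.
Step 9 — Apparent power: |S| = 8.059 VA.
Step 10 — Power factor: PF = P/|S| = 0.9679 (leading).

(a) P = 7.8 W  (b) Q = -2.026 VAR  (c) S = 8.059 VA  (d) PF = 0.9679 (leading)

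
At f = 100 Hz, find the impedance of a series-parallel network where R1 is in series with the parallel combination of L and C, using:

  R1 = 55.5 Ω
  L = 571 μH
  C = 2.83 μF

Step 1 — Angular frequency: ω = 2π·f = 2π·100 = 628.3 rad/s.
Step 2 — Component impedances:
  R1: Z = R = 55.5 Ω
  L: Z = jωL = j·628.3·0.000571 = 0 + j0.3588 Ω
  C: Z = 1/(jωC) = -j/(ω·C) = 0 - j562.4 Ω
Step 3 — Parallel branch: L || C = 1/(1/L + 1/C) = 0 + j0.359 Ω.
Step 4 — Series with R1: Z_total = R1 + (L || C) = 55.5 + j0.359 Ω = 55.5∠0.4° Ω.

Z = 55.5 + j0.359 Ω = 55.5∠0.4° Ω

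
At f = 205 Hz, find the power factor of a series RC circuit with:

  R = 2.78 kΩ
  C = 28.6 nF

Step 1 — Angular frequency: ω = 2π·f = 2π·205 = 1288 rad/s.
Step 2 — Component impedances:
  R: Z = R = 2780 Ω
  C: Z = 1/(jωC) = -j/(ω·C) = 0 - j2.715e+04 Ω
Step 3 — Series combination: Z_total = R + C = 2780 - j2.715e+04 Ω = 2.729e+04∠-84.2° Ω.
Step 4 — Power factor: PF = cos(φ) = Re(Z)/|Z| = 2780/2.729e+04 = 0.1019.
Step 5 — Type: Im(Z) = -2.715e+04 ⇒ leading (phase φ = -84.2°).

PF = 0.1019 (leading, φ = -84.2°)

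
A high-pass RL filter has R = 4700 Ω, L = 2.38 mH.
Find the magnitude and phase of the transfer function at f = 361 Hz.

Step 1 — Angular frequency: ω = 2π·361 = 2268 rad/s.
Step 2 — Transfer function: H(jω) = jωL/(R + jωL).
Step 3 — Numerator jωL = j·5.398; denominator R + jωL = 4700 + j5.398.
Step 4 — H = 1.319e-06 + j0.001149.
Step 5 — Magnitude: |H| = 0.001149 (-58.8 dB); phase: φ = 89.9°.

|H| = 0.001149 (-58.8 dB), φ = 89.9°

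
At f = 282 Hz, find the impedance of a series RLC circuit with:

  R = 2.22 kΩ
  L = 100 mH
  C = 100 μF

Step 1 — Angular frequency: ω = 2π·f = 2π·282 = 1772 rad/s.
Step 2 — Component impedances:
  R: Z = R = 2220 Ω
  L: Z = jωL = j·1772·0.1 = 0 + j177.2 Ω
  C: Z = 1/(jωC) = -j/(ω·C) = 0 - j5.644 Ω
Step 3 — Series combination: Z_total = R + L + C = 2220 + j171.5 Ω = 2227∠4.4° Ω.

Z = 2220 + j171.5 Ω = 2227∠4.4° Ω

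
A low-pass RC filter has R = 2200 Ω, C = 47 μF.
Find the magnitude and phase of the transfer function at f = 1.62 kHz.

Step 1 — Angular frequency: ω = 2π·1620 = 1.018e+04 rad/s.
Step 2 — Transfer function: H(jω) = 1/(1 + jωRC).
Step 3 — Denominator: 1 + jωRC = 1 + j·1.018e+04·2200·4.7e-05 = 1 + j1052.
Step 4 — H = 9.028e-07 - j0.0009501.
Step 5 — Magnitude: |H| = 0.0009501 (-60.4 dB); phase: φ = -89.9°.

|H| = 0.0009501 (-60.4 dB), φ = -89.9°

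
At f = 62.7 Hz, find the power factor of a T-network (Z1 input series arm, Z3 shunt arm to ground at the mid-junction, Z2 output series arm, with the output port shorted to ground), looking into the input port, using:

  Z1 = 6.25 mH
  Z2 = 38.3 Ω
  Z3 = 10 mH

Step 1 — Angular frequency: ω = 2π·f = 2π·62.7 = 394 rad/s.
Step 2 — Component impedances:
  Z1: Z = jωL = j·394·0.00625 = 0 + j2.462 Ω
  Z2: Z = R = 38.3 Ω
  Z3: Z = jωL = j·394·0.01 = 0 + j3.94 Ω
Step 3 — With the output port shorted to ground, the output series arm Z2 runs from the junction to ground; the shunt arm Z3 also runs from the junction to ground. They appear in parallel: Z3 || Z2 = 0.401 + j3.898 Ω.
Step 4 — Series with input arm Z1: Z_in = Z1 + (Z3 || Z2) = 0.401 + j6.361 Ω = 6.373∠86.4° Ω.
Step 5 — Power factor: PF = cos(φ) = Re(Z)/|Z| = 0.401/6.373 = 0.06292.
Step 6 — Type: Im(Z) = 6.361 ⇒ lagging (phase φ = 86.4°).

PF = 0.06292 (lagging, φ = 86.4°)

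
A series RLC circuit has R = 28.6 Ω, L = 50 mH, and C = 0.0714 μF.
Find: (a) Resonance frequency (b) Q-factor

Step 1 — Resonance condition Im(Z)=0 gives ω₀ = 1/√(LC).
Step 2 — ω₀ = 1/√(0.05·7.14e-08) = 1.674e+04 rad/s.
Step 3 — f₀ = ω₀/(2π) = 2664 Hz.
Step 4 — Series Q: Q = ω₀L/R = 1.674e+04·0.05/28.6 = 29.26.

(a) f₀ = 2664 Hz  (b) Q = 29.26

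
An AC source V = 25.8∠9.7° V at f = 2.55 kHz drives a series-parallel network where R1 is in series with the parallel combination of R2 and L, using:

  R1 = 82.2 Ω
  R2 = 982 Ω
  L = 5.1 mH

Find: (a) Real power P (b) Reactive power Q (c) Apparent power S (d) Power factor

Step 1 — Angular frequency: ω = 2π·f = 2π·2550 = 1.602e+04 rad/s.
Step 2 — Component impedances:
  R1: Z = R = 82.2 Ω
  R2: Z = R = 982 Ω
  L: Z = jωL = j·1.602e+04·0.0051 = 0 + j81.71 Ω
Step 3 — Parallel branch: R2 || L = 1/(1/R2 + 1/L) = 6.753 + j81.15 Ω.
Step 4 — Series with R1: Z_total = R1 + (R2 || L) = 88.95 + j81.15 Ω = 120.4∠42.4° Ω.
Step 5 — Source phasor: V = 25.8∠9.7° V = 25.43 + j4.347 V.
Step 6 — Current: I = V / Z = 0.1804 - j0.1157 A = 0.2143∠-32.7° A.
Step 7 — Complex power: S = V·I* = 4.084 + j3.726 VA.
Step 8 — Real power: P = Re(S) = 4.084 W.
Step 9 — Reactive power: Q = Im(S) = 3.726 VAR.
Step 10 — Apparent power: |S| = 5.528 VA.
Step 11 — Power factor: PF = P/|S| = 0.7388 (lagging).

(a) P = 4.084 W  (b) Q = 3.726 VAR  (c) S = 5.528 VA  (d) PF = 0.7388 (lagging)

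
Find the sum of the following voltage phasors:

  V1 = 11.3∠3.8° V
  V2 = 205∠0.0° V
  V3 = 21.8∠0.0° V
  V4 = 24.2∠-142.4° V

Step 1 — Convert each phasor to rectangular form:
  V1 = 11.3·(cos(3.8°) + j·sin(3.8°)) = 11.28 + j0.7489 V
  V2 = 205·(cos(0.0°) + j·sin(0.0°)) = 205 V
  V3 = 21.8·(cos(0.0°) + j·sin(0.0°)) = 21.8 V
  V4 = 24.2·(cos(-142.4°) + j·sin(-142.4°)) = -19.17 - j14.77 V
Step 2 — Sum components: V_total = 218.9 - j14.02 V.
Step 3 — Convert to polar: |V_total| = 219.4 V, ∠V_total = -3.7°.

V_total = 219.4∠-3.7° V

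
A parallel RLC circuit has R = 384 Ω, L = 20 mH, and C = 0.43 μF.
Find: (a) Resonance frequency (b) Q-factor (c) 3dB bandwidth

Step 1 — Resonance: ω₀ = 1/√(LC) = 1/√(0.02·4.3e-07) = 1.078e+04 rad/s.
Step 2 — f₀ = ω₀/(2π) = 1716 Hz.
Step 3 — Parallel Q: Q = R/(ω₀L) = 384/(1.078e+04·0.02) = 1.781.
Step 4 — Bandwidth: Δω = ω₀/Q = 6056 rad/s; BW = Δω/(2π) = 963.9 Hz.

(a) f₀ = 1716 Hz  (b) Q = 1.781  (c) BW = 963.9 Hz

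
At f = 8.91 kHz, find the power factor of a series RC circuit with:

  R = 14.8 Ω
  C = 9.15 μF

Step 1 — Angular frequency: ω = 2π·f = 2π·8910 = 5.598e+04 rad/s.
Step 2 — Component impedances:
  R: Z = R = 14.8 Ω
  C: Z = 1/(jωC) = -j/(ω·C) = 0 - j1.952 Ω
Step 3 — Series combination: Z_total = R + C = 14.8 - j1.952 Ω = 14.93∠-7.5° Ω.
Step 4 — Power factor: PF = cos(φ) = Re(Z)/|Z| = 14.8/14.928 = 0.9914.
Step 5 — Type: Im(Z) = -1.952 ⇒ leading (phase φ = -7.5°).

PF = 0.9914 (leading, φ = -7.5°)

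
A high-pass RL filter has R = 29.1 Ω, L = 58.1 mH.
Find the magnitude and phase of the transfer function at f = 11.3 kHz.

Step 1 — Angular frequency: ω = 2π·1.13e+04 = 7.1e+04 rad/s.
Step 2 — Transfer function: H(jω) = jωL/(R + jωL).
Step 3 — Numerator jωL = j·4125; denominator R + jωL = 29.1 + j4125.
Step 4 — H = 1 + j0.007054.
Step 5 — Magnitude: |H| = 1 (-0.0 dB); phase: φ = 0.4°.

|H| = 1 (-0.0 dB), φ = 0.4°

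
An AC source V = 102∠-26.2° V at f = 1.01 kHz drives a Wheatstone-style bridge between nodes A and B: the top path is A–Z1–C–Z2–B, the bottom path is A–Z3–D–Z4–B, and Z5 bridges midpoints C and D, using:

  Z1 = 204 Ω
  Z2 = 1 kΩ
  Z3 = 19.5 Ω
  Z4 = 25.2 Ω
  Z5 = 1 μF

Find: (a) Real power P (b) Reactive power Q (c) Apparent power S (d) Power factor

Step 1 — Angular frequency: ω = 2π·f = 2π·1010 = 6346 rad/s.
Step 2 — Component impedances:
  Z1: Z = R = 204 Ω
  Z2: Z = R = 1000 Ω
  Z3: Z = R = 19.5 Ω
  Z4: Z = R = 25.2 Ω
  Z5: Z = 1/(jωC) = -j/(ω·C) = 0 - j157.6 Ω
Step 3 — Bridge requires nodal analysis (the Z5 bridge couples midpoints C and D, so the two paths cannot be reduced to a simple series/parallel combination). Setting node B to ground and injecting 1 A at node A, the 3-node admittance system at A, C, D solves to V_A = Z_AB = 42.69 - j0.3562 Ω = 42.69∠-0.5° Ω.
Step 4 — Source phasor: V = 102∠-26.2° V = 91.52 - j45.03 V.
Step 5 — Current: I = V / Z = 2.153 - j1.037 A = 2.39∠-25.7° A.
Step 6 — Complex power: S = V·I* = 243.7 - j2.034 VA.
Step 7 — Real power: P = Re(S) = 243.7 W.
Step 8 — Reactive power: Q = Im(S) = -2.034 VAR.
Step 9 — Apparent power: |S| = 243.7 VA.
Step 10 — Power factor: PF = P/|S| = 1 (leading).

(a) P = 243.7 W  (b) Q = -2.034 VAR  (c) S = 243.7 VA  (d) PF = 1 (leading)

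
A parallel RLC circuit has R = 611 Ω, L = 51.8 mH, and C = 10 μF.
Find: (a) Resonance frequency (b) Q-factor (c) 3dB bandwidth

Step 1 — Resonance: ω₀ = 1/√(LC) = 1/√(0.0518·1e-05) = 1389 rad/s.
Step 2 — f₀ = ω₀/(2π) = 221.1 Hz.
Step 3 — Parallel Q: Q = R/(ω₀L) = 611/(1389·0.0518) = 8.489.
Step 4 — Bandwidth: Δω = ω₀/Q = 163.7 rad/s; BW = Δω/(2π) = 26.05 Hz.

(a) f₀ = 221.1 Hz  (b) Q = 8.489  (c) BW = 26.05 Hz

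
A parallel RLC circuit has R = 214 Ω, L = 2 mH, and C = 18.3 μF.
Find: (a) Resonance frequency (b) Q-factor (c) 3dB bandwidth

Step 1 — Resonance: ω₀ = 1/√(LC) = 1/√(0.002·1.83e-05) = 5227 rad/s.
Step 2 — f₀ = ω₀/(2π) = 831.9 Hz.
Step 3 — Parallel Q: Q = R/(ω₀L) = 214/(5227·0.002) = 20.47.
Step 4 — Bandwidth: Δω = ω₀/Q = 255.3 rad/s; BW = Δω/(2π) = 40.64 Hz.

(a) f₀ = 831.9 Hz  (b) Q = 20.47  (c) BW = 40.64 Hz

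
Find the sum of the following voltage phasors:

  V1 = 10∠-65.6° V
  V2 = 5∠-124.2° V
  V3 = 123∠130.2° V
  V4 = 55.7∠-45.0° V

Step 1 — Convert each phasor to rectangular form:
  V1 = 10·(cos(-65.6°) + j·sin(-65.6°)) = 4.131 - j9.107 V
  V2 = 5·(cos(-124.2°) + j·sin(-124.2°)) = -2.81 - j4.135 V
  V3 = 123·(cos(130.2°) + j·sin(130.2°)) = -79.39 + j93.95 V
  V4 = 55.7·(cos(-45.0°) + j·sin(-45.0°)) = 39.39 - j39.39 V
Step 2 — Sum components: V_total = -38.68 + j41.32 V.
Step 3 — Convert to polar: |V_total| = 56.6 V, ∠V_total = 133.1°.

V_total = 56.6∠133.1° V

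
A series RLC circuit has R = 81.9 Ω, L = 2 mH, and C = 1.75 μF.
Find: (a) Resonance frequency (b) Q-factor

Step 1 — Resonance condition Im(Z)=0 gives ω₀ = 1/√(LC).
Step 2 — ω₀ = 1/√(0.002·1.75e-06) = 1.69e+04 rad/s.
Step 3 — f₀ = ω₀/(2π) = 2690 Hz.
Step 4 — Series Q: Q = ω₀L/R = 1.69e+04·0.002/81.9 = 0.4128.

(a) f₀ = 2690 Hz  (b) Q = 0.4128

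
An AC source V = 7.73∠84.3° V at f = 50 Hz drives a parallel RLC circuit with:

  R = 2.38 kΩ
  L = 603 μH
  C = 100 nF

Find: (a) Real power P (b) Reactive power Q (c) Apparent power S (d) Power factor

Step 1 — Angular frequency: ω = 2π·f = 2π·50 = 314.2 rad/s.
Step 2 — Component impedances:
  R: Z = R = 2380 Ω
  L: Z = jωL = j·314.2·0.000603 = 0 + j0.1894 Ω
  C: Z = 1/(jωC) = -j/(ω·C) = 0 - j3.183e+04 Ω
Step 3 — Parallel combination: 1/Z_total = 1/R + 1/L + 1/C; Z_total = 1.508e-05 + j0.1894 Ω = 0.1894∠90.0° Ω.
Step 4 — Source phasor: V = 7.73∠84.3° V = 0.7677 + j7.692 V.
Step 5 — Current: I = V / Z = 40.6 - j4.049 A = 40.8∠-5.7° A.
Step 6 — Complex power: S = V·I* = 0.02511 + j315.4 VA.
Step 7 — Real power: P = Re(S) = 0.02511 W.
Step 8 — Reactive power: Q = Im(S) = 315.4 VAR.
Step 9 — Apparent power: |S| = 315.4 VA.
Step 10 — Power factor: PF = P/|S| = 7.96e-05 (lagging).

(a) P = 0.02511 W  (b) Q = 315.4 VAR  (c) S = 315.4 VA  (d) PF = 7.96e-05 (lagging)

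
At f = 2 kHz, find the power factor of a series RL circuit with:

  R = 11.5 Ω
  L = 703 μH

Step 1 — Angular frequency: ω = 2π·f = 2π·2000 = 1.257e+04 rad/s.
Step 2 — Component impedances:
  R: Z = R = 11.5 Ω
  L: Z = jωL = j·1.257e+04·0.000703 = 0 + j8.834 Ω
Step 3 — Series combination: Z_total = R + L = 11.5 + j8.834 Ω = 14.5∠37.5° Ω.
Step 4 — Power factor: PF = cos(φ) = Re(Z)/|Z| = 11.5/14.501 = 0.793.
Step 5 — Type: Im(Z) = 8.834 ⇒ lagging (phase φ = 37.5°).

PF = 0.793 (lagging, φ = 37.5°)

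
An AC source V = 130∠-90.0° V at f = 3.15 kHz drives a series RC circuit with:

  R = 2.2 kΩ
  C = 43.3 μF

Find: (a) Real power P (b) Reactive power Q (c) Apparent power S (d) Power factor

Step 1 — Angular frequency: ω = 2π·f = 2π·3150 = 1.979e+04 rad/s.
Step 2 — Component impedances:
  R: Z = R = 2200 Ω
  C: Z = 1/(jωC) = -j/(ω·C) = 0 - j1.167 Ω
Step 3 — Series combination: Z_total = R + C = 2200 - j1.167 Ω = 2200∠-0.0° Ω.
Step 4 — Source phasor: V = 130∠-90.0° V = 0 - j130 V.
Step 5 — Current: I = V / Z = 3.134e-05 - j0.05909 A = 0.05909∠-90.0° A.
Step 6 — Complex power: S = V·I* = 7.682 - j0.004074 VA.
Step 7 — Real power: P = Re(S) = 7.682 W.
Step 8 — Reactive power: Q = Im(S) = -0.004074 VAR.
Step 9 — Apparent power: |S| = 7.682 VA.
Step 10 — Power factor: PF = P/|S| = 1 (leading).

(a) P = 7.682 W  (b) Q = -0.004074 VAR  (c) S = 7.682 VA  (d) PF = 1 (leading)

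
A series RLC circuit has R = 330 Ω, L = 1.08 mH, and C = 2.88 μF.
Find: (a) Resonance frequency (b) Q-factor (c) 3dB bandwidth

Step 1 — Resonance: ω₀ = 1/√(LC) = 1/√(0.00108·2.88e-06) = 1.793e+04 rad/s.
Step 2 — f₀ = ω₀/(2π) = 2854 Hz.
Step 3 — Series Q: Q = ω₀L/R = 1.793e+04·0.00108/330 = 0.05868.
Step 4 — Bandwidth: Δω = ω₀/Q = 3.056e+05 rad/s; BW = Δω/(2π) = 4.863e+04 Hz.

(a) f₀ = 2854 Hz  (b) Q = 0.05868  (c) BW = 4.863e+04 Hz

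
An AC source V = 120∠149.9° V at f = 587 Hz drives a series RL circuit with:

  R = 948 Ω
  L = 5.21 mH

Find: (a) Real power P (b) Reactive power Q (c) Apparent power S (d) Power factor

Step 1 — Angular frequency: ω = 2π·f = 2π·587 = 3688 rad/s.
Step 2 — Component impedances:
  R: Z = R = 948 Ω
  L: Z = jωL = j·3688·0.00521 = 0 + j19.22 Ω
Step 3 — Series combination: Z_total = R + L = 948 + j19.22 Ω = 948.2∠1.2° Ω.
Step 4 — Source phasor: V = 120∠149.9° V = -103.8 + j60.18 V.
Step 5 — Current: I = V / Z = -0.1082 + j0.06568 A = 0.1266∠148.7° A.
Step 6 — Complex power: S = V·I* = 15.18 + j0.3078 VA.
Step 7 — Real power: P = Re(S) = 15.18 W.
Step 8 — Reactive power: Q = Im(S) = 0.3078 VAR.
Step 9 — Apparent power: |S| = 15.19 VA.
Step 10 — Power factor: PF = P/|S| = 0.9998 (lagging).

(a) P = 15.18 W  (b) Q = 0.3078 VAR  (c) S = 15.19 VA  (d) PF = 0.9998 (lagging)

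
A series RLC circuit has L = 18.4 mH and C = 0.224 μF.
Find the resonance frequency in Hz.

Step 1 — Resonance condition Im(Z)=0 gives ω₀ = 1/√(LC).
Step 2 — ω₀ = 1/√(0.0184·2.24e-07) = 1.558e+04 rad/s.
Step 3 — f₀ = ω₀/(2π) = 2479 Hz.

f₀ = 2479 Hz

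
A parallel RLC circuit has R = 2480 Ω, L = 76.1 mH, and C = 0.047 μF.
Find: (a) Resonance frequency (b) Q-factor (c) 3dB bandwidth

Step 1 — Resonance: ω₀ = 1/√(LC) = 1/√(0.0761·4.7e-08) = 1.672e+04 rad/s.
Step 2 — f₀ = ω₀/(2π) = 2661 Hz.
Step 3 — Parallel Q: Q = R/(ω₀L) = 2480/(1.672e+04·0.0761) = 1.949.
Step 4 — Bandwidth: Δω = ω₀/Q = 8579 rad/s; BW = Δω/(2π) = 1365 Hz.

(a) f₀ = 2661 Hz  (b) Q = 1.949  (c) BW = 1365 Hz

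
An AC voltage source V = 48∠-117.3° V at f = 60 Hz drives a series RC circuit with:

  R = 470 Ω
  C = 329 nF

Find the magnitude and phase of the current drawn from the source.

Step 1 — Angular frequency: ω = 2π·f = 2π·60 = 377 rad/s.
Step 2 — Component impedances:
  R: Z = R = 470 Ω
  C: Z = 1/(jωC) = -j/(ω·C) = 0 - j8063 Ω
Step 3 — Series combination: Z_total = R + C = 470 - j8063 Ω = 8076∠-86.7° Ω.
Step 4 — Source phasor: V = 48∠-117.3° V = -22.02 - j42.65 V.
Step 5 — Ohm's law: I = V / Z_total = (-22.02 - j42.65) / (470 - j8063) = 0.005114 - j0.003029 A.
Step 6 — Convert to polar: |I| = 0.005943 A, ∠I = -30.6°.

I = 0.005943∠-30.6° A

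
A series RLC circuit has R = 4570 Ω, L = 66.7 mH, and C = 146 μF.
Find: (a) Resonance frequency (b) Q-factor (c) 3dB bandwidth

Step 1 — Resonance condition Im(Z)=0 gives ω₀ = 1/√(LC).
Step 2 — ω₀ = 1/√(0.0667·0.000146) = 320.5 rad/s.
Step 3 — f₀ = ω₀/(2π) = 51 Hz.
Step 4 — Series Q: Q = ω₀L/R = 320.5·0.0667/4570 = 0.004677.
Step 5 — 3dB bandwidth: Δω = ω₀/Q = 6.852e+04 rad/s; BW = Δω/(2π) = 1.09e+04 Hz.

(a) f₀ = 51 Hz  (b) Q = 0.004677  (c) BW = 1.09e+04 Hz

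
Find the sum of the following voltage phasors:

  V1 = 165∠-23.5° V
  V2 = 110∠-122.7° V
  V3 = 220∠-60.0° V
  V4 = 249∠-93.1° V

Step 1 — Convert each phasor to rectangular form:
  V1 = 165·(cos(-23.5°) + j·sin(-23.5°)) = 151.3 - j65.79 V
  V2 = 110·(cos(-122.7°) + j·sin(-122.7°)) = -59.43 - j92.57 V
  V3 = 220·(cos(-60.0°) + j·sin(-60.0°)) = 110 - j190.5 V
  V4 = 249·(cos(-93.1°) + j·sin(-93.1°)) = -13.47 - j248.6 V
Step 2 — Sum components: V_total = 188.4 - j597.5 V.
Step 3 — Convert to polar: |V_total| = 626.5 V, ∠V_total = -72.5°.

V_total = 626.5∠-72.5° V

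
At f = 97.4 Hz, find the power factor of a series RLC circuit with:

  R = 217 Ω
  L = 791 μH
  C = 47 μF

Step 1 — Angular frequency: ω = 2π·f = 2π·97.4 = 612 rad/s.
Step 2 — Component impedances:
  R: Z = R = 217 Ω
  L: Z = jωL = j·612·0.000791 = 0 + j0.4841 Ω
  C: Z = 1/(jωC) = -j/(ω·C) = 0 - j34.77 Ω
Step 3 — Series combination: Z_total = R + L + C = 217 - j34.28 Ω = 219.7∠-9.0° Ω.
Step 4 — Power factor: PF = cos(φ) = Re(Z)/|Z| = 217/219.7 = 0.9877.
Step 5 — Type: Im(Z) = -34.28 ⇒ leading (phase φ = -9.0°).

PF = 0.9877 (leading, φ = -9.0°)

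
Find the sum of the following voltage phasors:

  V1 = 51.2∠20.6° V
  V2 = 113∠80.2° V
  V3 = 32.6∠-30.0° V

Step 1 — Convert each phasor to rectangular form:
  V1 = 51.2·(cos(20.6°) + j·sin(20.6°)) = 47.93 + j18.01 V
  V2 = 113·(cos(80.2°) + j·sin(80.2°)) = 19.23 + j111.4 V
  V3 = 32.6·(cos(-30.0°) + j·sin(-30.0°)) = 28.23 - j16.3 V
Step 2 — Sum components: V_total = 95.39 + j113.1 V.
Step 3 — Convert to polar: |V_total| = 147.9 V, ∠V_total = 49.8°.

V_total = 147.9∠49.8° V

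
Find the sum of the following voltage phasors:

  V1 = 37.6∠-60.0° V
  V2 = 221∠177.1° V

Step 1 — Convert each phasor to rectangular form:
  V1 = 37.6·(cos(-60.0°) + j·sin(-60.0°)) = 18.8 - j32.56 V
  V2 = 221·(cos(177.1°) + j·sin(177.1°)) = -220.7 + j11.18 V
Step 2 — Sum components: V_total = -201.9 - j21.38 V.
Step 3 — Convert to polar: |V_total| = 203 V, ∠V_total = -174.0°.

V_total = 203∠-174.0° V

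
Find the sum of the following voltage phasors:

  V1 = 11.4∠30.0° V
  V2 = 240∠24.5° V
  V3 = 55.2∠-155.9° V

Step 1 — Convert each phasor to rectangular form:
  V1 = 11.4·(cos(30.0°) + j·sin(30.0°)) = 9.873 + j5.7 V
  V2 = 240·(cos(24.5°) + j·sin(24.5°)) = 218.4 + j99.53 V
  V3 = 55.2·(cos(-155.9°) + j·sin(-155.9°)) = -50.39 - j22.54 V
Step 2 — Sum components: V_total = 177.9 + j82.69 V.
Step 3 — Convert to polar: |V_total| = 196.2 V, ∠V_total = 24.9°.

V_total = 196.2∠24.9° V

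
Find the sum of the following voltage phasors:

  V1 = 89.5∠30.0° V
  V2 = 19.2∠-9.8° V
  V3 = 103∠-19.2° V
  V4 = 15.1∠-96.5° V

Step 1 — Convert each phasor to rectangular form:
  V1 = 89.5·(cos(30.0°) + j·sin(30.0°)) = 77.51 + j44.75 V
  V2 = 19.2·(cos(-9.8°) + j·sin(-9.8°)) = 18.92 - j3.268 V
  V3 = 103·(cos(-19.2°) + j·sin(-19.2°)) = 97.27 - j33.87 V
  V4 = 15.1·(cos(-96.5°) + j·sin(-96.5°)) = -1.709 - j15 V
Step 2 — Sum components: V_total = 192 - j7.394 V.
Step 3 — Convert to polar: |V_total| = 192.1 V, ∠V_total = -2.2°.

V_total = 192.1∠-2.2° V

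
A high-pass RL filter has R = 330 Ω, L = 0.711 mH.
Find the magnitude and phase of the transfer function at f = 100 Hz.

Step 1 — Angular frequency: ω = 2π·100 = 628.3 rad/s.
Step 2 — Transfer function: H(jω) = jωL/(R + jωL).
Step 3 — Numerator jωL = j·0.4467; denominator R + jωL = 330 + j0.4467.
Step 4 — H = 1.833e-06 + j0.001354.
Step 5 — Magnitude: |H| = 0.001354 (-57.4 dB); phase: φ = 89.9°.

|H| = 0.001354 (-57.4 dB), φ = 89.9°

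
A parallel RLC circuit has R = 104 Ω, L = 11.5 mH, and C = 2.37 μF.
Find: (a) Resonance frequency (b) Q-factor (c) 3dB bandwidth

Step 1 — Resonance: ω₀ = 1/√(LC) = 1/√(0.0115·2.37e-06) = 6057 rad/s.
Step 2 — f₀ = ω₀/(2π) = 964 Hz.
Step 3 — Parallel Q: Q = R/(ω₀L) = 104/(6057·0.0115) = 1.493.
Step 4 — Bandwidth: Δω = ω₀/Q = 4057 rad/s; BW = Δω/(2π) = 645.7 Hz.

(a) f₀ = 964 Hz  (b) Q = 1.493  (c) BW = 645.7 Hz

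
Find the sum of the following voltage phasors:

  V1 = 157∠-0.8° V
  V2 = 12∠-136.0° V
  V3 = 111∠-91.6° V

Step 1 — Convert each phasor to rectangular form:
  V1 = 157·(cos(-0.8°) + j·sin(-0.8°)) = 157 - j2.192 V
  V2 = 12·(cos(-136.0°) + j·sin(-136.0°)) = -8.632 - j8.336 V
  V3 = 111·(cos(-91.6°) + j·sin(-91.6°)) = -3.099 - j111 V
Step 2 — Sum components: V_total = 145.3 - j121.5 V.
Step 3 — Convert to polar: |V_total| = 189.4 V, ∠V_total = -39.9°.

V_total = 189.4∠-39.9° V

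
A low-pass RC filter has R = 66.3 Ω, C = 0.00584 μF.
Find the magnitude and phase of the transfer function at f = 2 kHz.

Step 1 — Angular frequency: ω = 2π·2000 = 1.257e+04 rad/s.
Step 2 — Transfer function: H(jω) = 1/(1 + jωRC).
Step 3 — Denominator: 1 + jωRC = 1 + j·1.257e+04·66.3·5.84e-09 = 1 + j0.004866.
Step 4 — H = 1 - j0.004865.
Step 5 — Magnitude: |H| = 1 (-0.0 dB); phase: φ = -0.3°.

|H| = 1 (-0.0 dB), φ = -0.3°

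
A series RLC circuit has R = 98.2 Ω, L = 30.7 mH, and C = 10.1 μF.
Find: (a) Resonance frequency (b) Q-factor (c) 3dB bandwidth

Step 1 — Resonance condition Im(Z)=0 gives ω₀ = 1/√(LC).
Step 2 — ω₀ = 1/√(0.0307·1.01e-05) = 1796 rad/s.
Step 3 — f₀ = ω₀/(2π) = 285.8 Hz.
Step 4 — Series Q: Q = ω₀L/R = 1796·0.0307/98.2 = 0.5614.
Step 5 — 3dB bandwidth: Δω = ω₀/Q = 3199 rad/s; BW = Δω/(2π) = 509.1 Hz.

(a) f₀ = 285.8 Hz  (b) Q = 0.5614  (c) BW = 509.1 Hz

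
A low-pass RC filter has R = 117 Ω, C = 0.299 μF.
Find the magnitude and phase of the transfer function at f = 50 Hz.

Step 1 — Angular frequency: ω = 2π·50 = 314.2 rad/s.
Step 2 — Transfer function: H(jω) = 1/(1 + jωRC).
Step 3 — Denominator: 1 + jωRC = 1 + j·314.2·117·2.99e-07 = 1 + j0.01099.
Step 4 — H = 0.9999 - j0.01099.
Step 5 — Magnitude: |H| = 0.9999 (-0.0 dB); phase: φ = -0.6°.

|H| = 0.9999 (-0.0 dB), φ = -0.6°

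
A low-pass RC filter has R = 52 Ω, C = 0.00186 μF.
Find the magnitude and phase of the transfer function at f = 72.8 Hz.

Step 1 — Angular frequency: ω = 2π·72.8 = 457.4 rad/s.
Step 2 — Transfer function: H(jω) = 1/(1 + jωRC).
Step 3 — Denominator: 1 + jωRC = 1 + j·457.4·52·1.86e-09 = 1 + j4.424e-05.
Step 4 — H = 1 - j4.424e-05.
Step 5 — Magnitude: |H| = 1 (-0.0 dB); phase: φ = -0.0°.

|H| = 1 (-0.0 dB), φ = -0.0°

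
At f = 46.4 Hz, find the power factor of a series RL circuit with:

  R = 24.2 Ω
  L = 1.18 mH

Step 1 — Angular frequency: ω = 2π·f = 2π·46.4 = 291.5 rad/s.
Step 2 — Component impedances:
  R: Z = R = 24.2 Ω
  L: Z = jωL = j·291.5·0.00118 = 0 + j0.344 Ω
Step 3 — Series combination: Z_total = R + L = 24.2 + j0.344 Ω = 24.2∠0.8° Ω.
Step 4 — Power factor: PF = cos(φ) = Re(Z)/|Z| = 24.2/24.202 = 0.9999.
Step 5 — Type: Im(Z) = 0.344 ⇒ lagging (phase φ = 0.8°).

PF = 0.9999 (lagging, φ = 0.8°)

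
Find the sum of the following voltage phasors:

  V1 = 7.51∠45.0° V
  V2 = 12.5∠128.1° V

Step 1 — Convert each phasor to rectangular form:
  V1 = 7.51·(cos(45.0°) + j·sin(45.0°)) = 5.31 + j5.31 V
  V2 = 12.5·(cos(128.1°) + j·sin(128.1°)) = -7.713 + j9.837 V
Step 2 — Sum components: V_total = -2.403 + j15.15 V.
Step 3 — Convert to polar: |V_total| = 15.34 V, ∠V_total = 99.0°.

V_total = 15.34∠99.0° V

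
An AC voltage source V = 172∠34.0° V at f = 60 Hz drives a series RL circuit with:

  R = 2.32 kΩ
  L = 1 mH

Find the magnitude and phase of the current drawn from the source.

Step 1 — Angular frequency: ω = 2π·f = 2π·60 = 377 rad/s.
Step 2 — Component impedances:
  R: Z = R = 2320 Ω
  L: Z = jωL = j·377·0.001 = 0 + j0.377 Ω
Step 3 — Series combination: Z_total = R + L = 2320 + j0.377 Ω = 2320∠0.0° Ω.
Step 4 — Source phasor: V = 172∠34.0° V = 142.6 + j96.18 V.
Step 5 — Ohm's law: I = V / Z_total = (142.6 + j96.18) / (2320 + j0.377) = 0.06147 + j0.04145 A.
Step 6 — Convert to polar: |I| = 0.07414 A, ∠I = 34.0°.

I = 0.07414∠34.0° A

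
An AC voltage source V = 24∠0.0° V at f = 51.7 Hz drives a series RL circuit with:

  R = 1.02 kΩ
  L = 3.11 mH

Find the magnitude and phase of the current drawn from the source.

Step 1 — Angular frequency: ω = 2π·f = 2π·51.7 = 324.8 rad/s.
Step 2 — Component impedances:
  R: Z = R = 1020 Ω
  L: Z = jωL = j·324.8·0.00311 = 0 + j1.01 Ω
Step 3 — Series combination: Z_total = R + L = 1020 + j1.01 Ω = 1020∠0.1° Ω.
Step 4 — Source phasor: V = 24∠0.0° V = 24 V.
Step 5 — Ohm's law: I = V / Z_total = (24) / (1020 + j1.01) = 0.02353 - j2.33e-05 A.
Step 6 — Convert to polar: |I| = 0.02353 A, ∠I = -0.1°.

I = 0.02353∠-0.1° A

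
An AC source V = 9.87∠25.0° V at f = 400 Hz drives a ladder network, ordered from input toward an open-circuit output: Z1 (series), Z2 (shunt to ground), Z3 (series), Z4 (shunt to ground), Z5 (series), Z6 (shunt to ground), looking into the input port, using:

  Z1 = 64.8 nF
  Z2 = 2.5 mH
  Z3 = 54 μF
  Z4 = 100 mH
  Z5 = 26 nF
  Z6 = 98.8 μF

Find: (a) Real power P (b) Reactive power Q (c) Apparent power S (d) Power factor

Step 1 — Angular frequency: ω = 2π·f = 2π·400 = 2513 rad/s.
Step 2 — Component impedances:
  Z1: Z = 1/(jωC) = -j/(ω·C) = 0 - j6140 Ω
  Z2: Z = jωL = j·2513·0.0025 = 0 + j6.283 Ω
  Z3: Z = 1/(jωC) = -j/(ω·C) = 0 - j7.368 Ω
  Z4: Z = jωL = j·2513·0.1 = 0 + j251.3 Ω
  Z5: Z = 1/(jωC) = -j/(ω·C) = 0 - j1.53e+04 Ω
  Z6: Z = 1/(jωC) = -j/(ω·C) = 0 - j4.027 Ω
Step 3 — Ladder network (open output): work backward from the far end, alternating series and parallel combinations. Z_in = 0 - j6134 Ω = 6134∠-90.0° Ω.
Step 4 — Source phasor: V = 9.87∠25.0° V = 8.945 + j4.171 V.
Step 5 — Current: I = V / Z = -0.00068 + j0.001458 A = 0.001609∠115.0° A.
Step 6 — Complex power: S = V·I* = 0 - j0.01588 VA.
Step 7 — Real power: P = Re(S) = 0 W.
Step 8 — Reactive power: Q = Im(S) = -0.01588 VAR.
Step 9 — Apparent power: |S| = 0.01588 VA.
Step 10 — Power factor: PF = P/|S| = 0 (leading).

(a) P = 0 W  (b) Q = -0.01588 VAR  (c) S = 0.01588 VA  (d) PF = 0 (leading)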